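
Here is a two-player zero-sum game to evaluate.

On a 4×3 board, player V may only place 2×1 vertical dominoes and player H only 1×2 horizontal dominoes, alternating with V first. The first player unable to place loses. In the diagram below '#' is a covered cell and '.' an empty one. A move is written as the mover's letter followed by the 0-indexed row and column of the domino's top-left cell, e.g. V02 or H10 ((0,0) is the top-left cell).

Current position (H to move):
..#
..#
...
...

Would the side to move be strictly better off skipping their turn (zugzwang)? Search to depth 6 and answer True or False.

zugzwang(..#/..#/.../..., H) = False

p1 H@[..#/..#/.../...]: H00[###/..#/.../...]-1* H10[..#/###/.../...]-1 H20[..#/..#/##./...]-1 H21[..#/..#/.##/...]-1 H30[..#/..#/.../##.]-1 H31[..#/..#/.../.##]-1
p2 V@[###/..#/.../...]: V10[###/#.#/#../...]-1 V11[###/.##/.#./...]+1* V20[###/..#/#../#..]-1 V21[###/..#/.#./.#.]+1 V22[###/..#/..#/..#]-1
p3 H@[###/.##/.#./...]: H30[###/.##/.#./##.]-1* H31[###/.##/.#./.##]-1
p4 V@[###/.##/.#./##.]: V10[###/###/##./##.]+1* V22[###/.##/.##/###]+1
p5 H@[###/###/##./##.] terminal -1; root [..#/..#/.../...] d6
pass branch (V moves first from the same position):
  | p1 V@[..#/..#/.../...]: V00[#.#/#.#/.../...]+1* V01[.##/.##/.../...]+1 V10[..#/#.#/#../...]-1 V11[..#/.##/.#./...]+1 V20[..#/..#/#../#..]+1 V21[..#/..#/.#./.#.]+1 V22[..#/..#/..#/..#]+1
  | p2 H@[#.#/#.#/.../...]: H20[#.#/#.#/##./...]-1* H21[#.#/#.#/.##/...]-1 H30[#.#/#.#/.../##.]-1 H31[#.#/#.#/.../.##]-1
  | p3 V@[#.#/#.#/##./...]: V01[###/###/##./...]-1 V22[#.#/#.#/###/..#]+1*
  | p4 H@[#.#/#.#/###/..#]: H30[#.#/#.#/###/###]-1*
  | p5 V@[#.#/#.#/###/###]: V01[###/###/###/###]+1*
  | p6 H@[###/###/###/###] terminal -1; root [..#/..#/.../...] d6
H moving scores -1; H passing scores -1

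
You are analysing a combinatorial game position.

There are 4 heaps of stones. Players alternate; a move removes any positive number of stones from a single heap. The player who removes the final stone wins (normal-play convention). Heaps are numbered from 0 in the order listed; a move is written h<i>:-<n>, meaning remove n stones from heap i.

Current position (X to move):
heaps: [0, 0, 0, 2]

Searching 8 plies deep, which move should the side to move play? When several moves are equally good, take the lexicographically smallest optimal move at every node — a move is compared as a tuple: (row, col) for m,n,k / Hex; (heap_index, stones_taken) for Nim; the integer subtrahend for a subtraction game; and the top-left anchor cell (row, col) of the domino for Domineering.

ply 1, X at (0,0,0,2) | h3:-1=-1→(0,0,0,1); h3:-2=+1→(0,0,0,0)*
ply 2: (0,0,0,0) is terminal -1 (O); from (0,0,0,2) depth 8

X's best at [(0,0,0,2)]: h3:-2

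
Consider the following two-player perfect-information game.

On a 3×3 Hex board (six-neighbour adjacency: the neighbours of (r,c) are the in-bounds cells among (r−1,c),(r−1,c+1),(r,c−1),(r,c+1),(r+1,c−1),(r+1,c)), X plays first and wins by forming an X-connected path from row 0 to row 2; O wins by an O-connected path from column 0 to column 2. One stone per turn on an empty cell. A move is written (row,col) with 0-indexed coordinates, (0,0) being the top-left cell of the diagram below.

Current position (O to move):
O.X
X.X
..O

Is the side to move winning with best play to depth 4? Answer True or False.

p1 O@[O.X/X.X/..O]: (0,1)[OOX/X.X/..O]-1* (1,1)[O.X/XOX/..O]-1 (2,0)[O.X/X.X/O.O]-1 (2,1)[O.X/X.X/.OO]-1
p2 X@[OOX/X.X/..O]: (1,1)[OOX/XXX/..O]+1* (2,0)[OOX/X.X/X.O]+1 (2,1)[OOX/X.X/.XO]+1
p3 O@[OOX/XXX/..O]: (2,0)[OOX/XXX/O.O]-1* (2,1)[OOX/XXX/.OO]-1
p4 X@[OOX/XXX/O.O]: (2,1)[OOX/XXX/OXO]+1*
p5 O@[OOX/XXX/OXO] terminal -1; root [O.X/X.X/..O] d4

O winning at [O.X/X.X/..O]: False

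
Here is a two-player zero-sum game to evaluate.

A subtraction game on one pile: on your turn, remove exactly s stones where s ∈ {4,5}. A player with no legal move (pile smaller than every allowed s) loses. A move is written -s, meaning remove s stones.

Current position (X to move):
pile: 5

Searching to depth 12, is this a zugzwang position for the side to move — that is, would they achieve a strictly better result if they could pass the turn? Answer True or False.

zugzwang(5, X) = False

p1 X@[5]: -4[1]+1* -5[0]+1
p2 O@[1] terminal -1; root [5] d12
suppose X passes — search the same position with O to move:
pass> p1 O@[5]: -4[1]+1* -5[0]+1
pass> p2 X@[1] terminal -1; root [5] d12
for X: play +1, pass -1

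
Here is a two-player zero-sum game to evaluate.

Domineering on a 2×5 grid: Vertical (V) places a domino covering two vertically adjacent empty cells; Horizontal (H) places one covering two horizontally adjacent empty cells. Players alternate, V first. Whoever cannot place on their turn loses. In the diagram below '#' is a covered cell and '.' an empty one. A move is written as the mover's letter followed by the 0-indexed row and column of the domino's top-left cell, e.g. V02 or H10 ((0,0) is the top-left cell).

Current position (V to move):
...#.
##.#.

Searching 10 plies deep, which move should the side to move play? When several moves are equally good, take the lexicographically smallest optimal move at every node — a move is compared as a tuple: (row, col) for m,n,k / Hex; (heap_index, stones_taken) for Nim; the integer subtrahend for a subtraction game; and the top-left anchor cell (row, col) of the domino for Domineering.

V's best at [...#./##.#.]: V02

[...#./##.#.] V move#1: V02:+1/..##./####.*, V04:-1/...##/##.##
[..##./####.] H move#2: H00:-1/####./####.*
[####./####.] V move#3: V04:+1/#####/#####*
[#####/#####] end (terminal -1, H#4); searched ...#./##.#. to 10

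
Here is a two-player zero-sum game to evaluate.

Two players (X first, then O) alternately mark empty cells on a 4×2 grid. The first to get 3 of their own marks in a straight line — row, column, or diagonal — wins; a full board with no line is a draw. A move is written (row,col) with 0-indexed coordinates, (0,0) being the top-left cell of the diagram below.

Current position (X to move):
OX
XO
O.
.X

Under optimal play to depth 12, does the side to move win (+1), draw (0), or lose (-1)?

p1 X@[OX/XO/O./.X]: (2,1)[OX/XO/OX/.X]+0* (3,0)[OX/XO/O./XX]+0
p2 O@[OX/XO/OX/.X]: (3,0)[OX/XO/OX/OX]+0*
p3 X@[OX/XO/OX/OX] terminal +0; root [OX/XO/O./.X] d12

value(OX/XO/O./.X, X) = 0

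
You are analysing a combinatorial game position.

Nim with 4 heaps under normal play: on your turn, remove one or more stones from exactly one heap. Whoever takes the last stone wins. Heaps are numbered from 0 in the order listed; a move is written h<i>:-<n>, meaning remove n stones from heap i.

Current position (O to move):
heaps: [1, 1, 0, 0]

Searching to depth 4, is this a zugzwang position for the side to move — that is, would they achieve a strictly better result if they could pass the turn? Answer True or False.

zugzwang((1,1,0,0), O) = True

ply 1, O at (1,1,0,0) | h0:-1=-1→(0,1,0,0)*; h1:-1=-1→(1,0,0,0)
ply 2, X at (0,1,0,0) | h1:-1=+1→(0,0,0,0)*
ply 3: (0,0,0,0) is terminal -1 (O); from (1,1,0,0) depth 4
pass branch (X moves first from the same position):
  | ply 1, X at (1,1,0,0) | h0:-1=-1→(0,1,0,0)*; h1:-1=-1→(1,0,0,0)
  | ply 2, O at (0,1,0,0) | h1:-1=+1→(0,0,0,0)*
  | ply 3: (0,0,0,0) is terminal -1 (X); from (1,1,0,0) depth 4
O moving scores -1; O passing scores +1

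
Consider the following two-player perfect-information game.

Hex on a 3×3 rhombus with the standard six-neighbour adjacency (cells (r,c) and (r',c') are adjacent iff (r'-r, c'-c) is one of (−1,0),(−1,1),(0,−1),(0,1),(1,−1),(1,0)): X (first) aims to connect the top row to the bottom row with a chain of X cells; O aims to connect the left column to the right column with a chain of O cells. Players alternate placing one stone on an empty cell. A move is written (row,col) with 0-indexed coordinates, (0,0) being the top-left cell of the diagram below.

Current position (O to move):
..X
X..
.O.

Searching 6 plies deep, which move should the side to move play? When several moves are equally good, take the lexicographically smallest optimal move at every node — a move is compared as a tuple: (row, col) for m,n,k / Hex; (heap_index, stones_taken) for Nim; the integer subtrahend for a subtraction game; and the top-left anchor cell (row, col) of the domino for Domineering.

O's best at [..X/X../.O.]: (2,0)

p1 O@[..X/X../.O.]: (0,0)[O.X/X../.O.]-1 (0,1)[.OX/X../.O.]-1 (1,1)[..X/XO./.O.]-1 (1,2)[..X/X.O/.O.]-1 (2,0)[..X/X../OO.]+1* (2,2)[..X/X../.OO]-1
p2 X@[..X/X../OO.]: (0,0)[X.X/X../OO.]-1* (0,1)[.XX/X../OO.]-1 (1,1)[..X/XX./OO.]-1 (1,2)[..X/X.X/OO.]-1 (2,2)[..X/X../OOX]-1
p3 O@[X.X/X../OO.]: (0,1)[XOX/X../OO.]+1* (1,1)[X.X/XO./OO.]+1 (1,2)[X.X/X.O/OO.]+1 (2,2)[X.X/X../OOO]+1
p4 X@[XOX/X../OO.]: (1,1)[XOX/XX./OO.]-1* (1,2)[XOX/X.X/OO.]-1 (2,2)[XOX/X../OOX]-1
p5 O@[XOX/XX./OO.]: (1,2)[XOX/XXO/OO.]+1* (2,2)[XOX/XX./OOO]+1
p6 X@[XOX/XXO/OO.] terminal -1; root [..X/X../.O.] d6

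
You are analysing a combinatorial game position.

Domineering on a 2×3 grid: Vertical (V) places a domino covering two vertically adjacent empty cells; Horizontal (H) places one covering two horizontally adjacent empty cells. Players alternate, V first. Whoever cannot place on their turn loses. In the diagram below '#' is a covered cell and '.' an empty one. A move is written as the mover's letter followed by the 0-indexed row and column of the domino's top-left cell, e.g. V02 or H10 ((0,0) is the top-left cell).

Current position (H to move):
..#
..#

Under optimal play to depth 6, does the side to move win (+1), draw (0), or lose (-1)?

value(..#/..#, H) = +1

[..#/..#] H move#1: H00:+1/###/..#*, H10:+1/..#/###
[###/..#] end (terminal -1, V#2); searched ..#/..# to 6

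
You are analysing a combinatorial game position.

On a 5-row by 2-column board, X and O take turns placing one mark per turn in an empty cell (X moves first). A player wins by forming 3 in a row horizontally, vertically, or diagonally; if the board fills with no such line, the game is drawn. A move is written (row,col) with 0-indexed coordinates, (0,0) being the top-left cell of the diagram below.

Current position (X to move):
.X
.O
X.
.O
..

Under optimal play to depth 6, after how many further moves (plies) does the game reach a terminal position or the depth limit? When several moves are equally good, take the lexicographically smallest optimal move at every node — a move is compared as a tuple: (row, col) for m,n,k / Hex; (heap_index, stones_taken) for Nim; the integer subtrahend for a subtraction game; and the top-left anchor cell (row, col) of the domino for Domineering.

[.X/.O/X./.O/..] X move#1: (0,0):-1/XX/.O/X./.O/.., (1,0):-1/.X/XO/X./.O/.., (2,1):+0/.X/.O/XX/.O/..*, (3,0):-1/.X/.O/X./XO/.., (4,0):-1/.X/.O/X./.O/X., (4,1):-1/.X/.O/X./.O/.X
[.X/.O/XX/.O/..] O move#2: (0,0):-1/OX/.O/XX/.O/.., (1,0):+0/.X/OO/XX/.O/..*, (3,0):+0/.X/.O/XX/OO/.., (4,0):-1/.X/.O/XX/.O/O., (4,1):-1/.X/.O/XX/.O/.O
[.X/OO/XX/.O/..] X move#3: (0,0):+0/XX/OO/XX/.O/..*, (3,0):+0/.X/OO/XX/XO/.., (4,0):+0/.X/OO/XX/.O/X., (4,1):+0/.X/OO/XX/.O/.X
[XX/OO/XX/.O/..] O move#4: (3,0):+0/XX/OO/XX/OO/..*, (4,0):+0/XX/OO/XX/.O/O., (4,1):+0/XX/OO/XX/.O/.O
[XX/OO/XX/OO/..] X move#5: (4,0):+0/XX/OO/XX/OO/X.*, (4,1):+0/XX/OO/XX/OO/.X
[XX/OO/XX/OO/X.] O move#6: (4,1):+0/XX/OO/XX/OO/XO*
[XX/OO/XX/OO/XO] end (terminal +0, X#7); searched .X/.O/X./.O/.. to 6

PV length from [.X/.O/X./.O/..]: 6 plies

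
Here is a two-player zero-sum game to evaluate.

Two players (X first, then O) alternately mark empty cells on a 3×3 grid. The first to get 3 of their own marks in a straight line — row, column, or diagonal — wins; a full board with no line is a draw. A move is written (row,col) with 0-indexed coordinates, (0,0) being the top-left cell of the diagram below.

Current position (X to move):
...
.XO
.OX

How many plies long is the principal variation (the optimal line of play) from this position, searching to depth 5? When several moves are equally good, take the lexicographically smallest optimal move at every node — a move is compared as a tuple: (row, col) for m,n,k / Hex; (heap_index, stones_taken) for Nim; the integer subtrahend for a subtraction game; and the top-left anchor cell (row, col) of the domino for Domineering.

PV length from [.../.XO/.OX]: 1 ply

[.../.XO/.OX] X move#1: (0,0):+1/X../.XO/.OX*, (0,1):+0/.X./.XO/.OX, (0,2):+1/..X/.XO/.OX, (1,0):+0/.../XXO/.OX, (2,0):+1/.../.XO/XOX
[X../.XO/.OX] end (terminal -1, O#2); searched .../.XO/.OX to 5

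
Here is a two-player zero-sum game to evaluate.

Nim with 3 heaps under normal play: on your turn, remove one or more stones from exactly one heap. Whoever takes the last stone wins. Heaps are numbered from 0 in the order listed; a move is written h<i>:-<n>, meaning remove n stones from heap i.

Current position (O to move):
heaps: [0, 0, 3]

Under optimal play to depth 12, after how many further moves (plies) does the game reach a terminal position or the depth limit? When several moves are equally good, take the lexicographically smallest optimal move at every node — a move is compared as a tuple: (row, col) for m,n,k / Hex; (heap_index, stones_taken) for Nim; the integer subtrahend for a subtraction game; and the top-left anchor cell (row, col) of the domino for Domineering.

ply 1, O at (0,0,3) | h2:-1=-1→(0,0,2); h2:-2=-1→(0,0,1); h2:-3=+1→(0,0,0)*
ply 2: (0,0,0) is terminal -1 (X); from (0,0,3) depth 12

PV length from [(0,0,3)]: 1 ply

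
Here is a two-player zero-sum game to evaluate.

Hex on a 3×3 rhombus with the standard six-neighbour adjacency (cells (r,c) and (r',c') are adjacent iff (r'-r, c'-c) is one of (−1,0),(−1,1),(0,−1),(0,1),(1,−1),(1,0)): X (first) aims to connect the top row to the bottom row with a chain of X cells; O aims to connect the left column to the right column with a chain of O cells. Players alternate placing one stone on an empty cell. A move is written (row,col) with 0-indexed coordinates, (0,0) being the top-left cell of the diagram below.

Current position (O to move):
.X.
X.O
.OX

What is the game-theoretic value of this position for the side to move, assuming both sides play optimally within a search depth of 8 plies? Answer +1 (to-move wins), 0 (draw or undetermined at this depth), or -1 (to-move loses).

value(.X./X.O/.OX, O) = +1

ply 1, O at .X./X.O/.OX | (0,0)=-1→OX./X.O/.OX; (0,2)=-1→.XO/X.O/.OX; (1,1)=-1→.X./XOO/.OX; (2,0)=+1→.X./X.O/OOX*
ply 2: .X./X.O/OOX is terminal -1 (X); from .X./X.O/.OX depth 8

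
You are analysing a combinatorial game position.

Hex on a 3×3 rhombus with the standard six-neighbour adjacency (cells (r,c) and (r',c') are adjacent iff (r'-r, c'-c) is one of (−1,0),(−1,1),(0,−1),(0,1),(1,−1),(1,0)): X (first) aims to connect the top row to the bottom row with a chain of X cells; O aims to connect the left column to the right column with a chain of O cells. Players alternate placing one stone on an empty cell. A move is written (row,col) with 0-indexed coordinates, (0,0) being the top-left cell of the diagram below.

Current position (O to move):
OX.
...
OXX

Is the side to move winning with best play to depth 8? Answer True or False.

O winning at [OX./.../OXX]: True

ply 1, O at OX./.../OXX | (0,2)=-1→OXO/.../OXX; (1,0)=-1→OX./O../OXX; (1,1)=+1→OX./.O./OXX*; (1,2)=-1→OX./..O/OXX
ply 2, X at OX./.O./OXX | (0,2)=-1→OXX/.O./OXX*; (1,0)=-1→OX./XO./OXX; (1,2)=-1→OX./.OX/OXX
ply 3, O at OXX/.O./OXX | (1,0)=-1→OXX/OO./OXX; (1,2)=+1→OXX/.OO/OXX*
ply 4: OXX/.OO/OXX is terminal -1 (X); from OX./.../OXX depth 8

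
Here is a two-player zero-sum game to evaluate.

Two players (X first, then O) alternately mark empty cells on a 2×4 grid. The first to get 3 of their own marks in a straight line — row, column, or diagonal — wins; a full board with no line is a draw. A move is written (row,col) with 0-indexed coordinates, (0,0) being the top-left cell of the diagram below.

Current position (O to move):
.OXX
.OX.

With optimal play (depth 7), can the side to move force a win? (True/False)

O winning at [.OXX/.OX.]: False

[.OXX/.OX.] O move#1: (0,0):+0/OOXX/.OX.*, (1,0):+0/.OXX/OOX., (1,3):+0/.OXX/.OXO
[OOXX/.OX.] X move#2: (1,0):+0/OOXX/XOX.*, (1,3):+0/OOXX/.OXX
[OOXX/XOX.] O move#3: (1,3):+0/OOXX/XOXO*
[OOXX/XOXO] end (terminal +0, X#4); searched .OXX/.OX. to 7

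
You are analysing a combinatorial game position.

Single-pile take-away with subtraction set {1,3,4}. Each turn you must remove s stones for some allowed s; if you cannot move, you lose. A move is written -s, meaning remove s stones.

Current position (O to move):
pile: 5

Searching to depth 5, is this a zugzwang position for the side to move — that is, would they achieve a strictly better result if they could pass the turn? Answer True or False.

zugzwang(5, O) = False

[5] O move#1: -1:-1/4, -3:+1/2*, -4:-1/1
[2] X move#2: -1:-1/1*
[1] O move#3: -1:+1/0*
[0] end (terminal -1, X#4); searched 5 to 5
pass branch (X moves first from the same position):
  | [5] X move#1: -1:-1/4, -3:+1/2*, -4:-1/1
  | [2] O move#2: -1:-1/1*
  | [1] X move#3: -1:+1/0*
  | [0] end (terminal -1, O#4); searched 5 to 5
O moving scores +1; O passing scores -1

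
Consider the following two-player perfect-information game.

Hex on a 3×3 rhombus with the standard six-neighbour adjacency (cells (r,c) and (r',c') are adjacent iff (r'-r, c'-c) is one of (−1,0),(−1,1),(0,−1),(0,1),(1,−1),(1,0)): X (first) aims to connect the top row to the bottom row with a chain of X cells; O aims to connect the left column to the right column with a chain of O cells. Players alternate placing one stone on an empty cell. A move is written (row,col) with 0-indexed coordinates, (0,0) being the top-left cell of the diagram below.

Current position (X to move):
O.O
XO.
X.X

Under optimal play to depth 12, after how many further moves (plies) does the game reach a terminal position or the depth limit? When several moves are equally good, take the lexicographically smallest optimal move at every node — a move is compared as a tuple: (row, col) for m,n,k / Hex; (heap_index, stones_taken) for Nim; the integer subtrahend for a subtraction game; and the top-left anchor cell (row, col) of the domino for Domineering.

PV length from [O.O/XO./X.X]: 1 ply

[O.O/XO./X.X] X move#1: (0,1):+1/OXO/XO./X.X*, (1,2):-1/O.O/XOX/X.X, (2,1):-1/O.O/XO./XXX
[OXO/XO./X.X] end (terminal -1, O#2); searched O.O/XO./X.X to 12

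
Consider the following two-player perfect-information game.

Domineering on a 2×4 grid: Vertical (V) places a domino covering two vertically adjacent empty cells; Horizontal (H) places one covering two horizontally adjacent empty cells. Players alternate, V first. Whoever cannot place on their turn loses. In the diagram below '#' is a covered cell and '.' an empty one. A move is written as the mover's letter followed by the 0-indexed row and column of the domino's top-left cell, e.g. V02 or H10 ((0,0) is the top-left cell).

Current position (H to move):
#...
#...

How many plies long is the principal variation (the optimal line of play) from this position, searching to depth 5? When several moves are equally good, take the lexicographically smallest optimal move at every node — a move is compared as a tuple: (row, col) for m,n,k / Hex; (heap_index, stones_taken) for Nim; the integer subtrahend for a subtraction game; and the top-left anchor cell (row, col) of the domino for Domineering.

ply 1, H at #.../#... | H01=+1→###./#...*; H02=+1→#.##/#...; H11=+1→#.../###.; H12=+1→#.../#.##
ply 2, V at ###./#... | V03=-1→####/#..#*
ply 3, H at ####/#..# | H11=+1→####/####*
ply 4: ####/#### is terminal -1 (V); from #.../#... depth 5

PV length from [#.../#...]: 3 plies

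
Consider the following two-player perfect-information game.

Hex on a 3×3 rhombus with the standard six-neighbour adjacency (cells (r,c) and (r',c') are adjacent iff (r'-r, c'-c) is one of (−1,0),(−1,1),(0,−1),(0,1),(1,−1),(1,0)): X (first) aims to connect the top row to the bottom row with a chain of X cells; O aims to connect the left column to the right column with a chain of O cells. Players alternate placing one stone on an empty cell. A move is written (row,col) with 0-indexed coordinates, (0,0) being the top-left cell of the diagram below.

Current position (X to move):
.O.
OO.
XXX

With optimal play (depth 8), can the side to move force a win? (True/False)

X winning at [.O./OO./XXX]: False

ply 1, X at .O./OO./XXX | (0,0)=-1→XO./OO./XXX*; (0,2)=-1→.OX/OO./XXX; (1,2)=-1→.O./OOX/XXX
ply 2, O at XO./OO./XXX | (0,2)=+1→XOO/OO./XXX*; (1,2)=+1→XO./OOO/XXX
ply 3: XOO/OO./XXX is terminal -1 (X); from .O./OO./XXX depth 8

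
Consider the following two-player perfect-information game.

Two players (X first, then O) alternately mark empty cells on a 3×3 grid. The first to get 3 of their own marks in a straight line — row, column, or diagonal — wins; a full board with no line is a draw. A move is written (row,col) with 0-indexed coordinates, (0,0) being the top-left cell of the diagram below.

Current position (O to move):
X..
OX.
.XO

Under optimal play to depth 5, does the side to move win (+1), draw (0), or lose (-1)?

[X../OX./.XO] O move#1: (0,1):+0/XO./OX./.XO*, (0,2):-1/X.O/OX./.XO, (1,2):-1/X../OXO/.XO, (2,0):-1/X../OX./OXO
[XO./OX./.XO] X move#2: (0,2):+0/XOX/OX./.XO*, (1,2):+0/XO./OXX/.XO, (2,0):+0/XO./OX./XXO
[XOX/OX./.XO] O move#3: (1,2):-1/XOX/OXO/.XO, (2,0):+0/XOX/OX./OXO*
[XOX/OX./OXO] X move#4: (1,2):+0/XOX/OXX/OXO*
[XOX/OXX/OXO] end (terminal +0, O#5); searched X../OX./.XO to 5

value(X../OX./.XO, O) = 0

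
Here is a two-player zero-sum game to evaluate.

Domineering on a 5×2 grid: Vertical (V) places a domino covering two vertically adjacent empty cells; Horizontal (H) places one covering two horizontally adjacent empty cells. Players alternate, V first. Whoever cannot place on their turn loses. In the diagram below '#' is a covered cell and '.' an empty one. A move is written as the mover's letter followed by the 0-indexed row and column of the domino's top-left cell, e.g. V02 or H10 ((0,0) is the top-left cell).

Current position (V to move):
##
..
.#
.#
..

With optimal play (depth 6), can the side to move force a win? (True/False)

[##/../.#/.#/..] V move#1: V10:-1/##/#./##/.#/..*, V20:-1/##/../##/##/.., V30:-1/##/../.#/##/#.
[##/#./##/.#/..] H move#2: H40:+1/##/#./##/.#/##*
[##/#./##/.#/##] end (terminal -1, V#3); searched ##/../.#/.#/.. to 6

V winning at [##/../.#/.#/..]: False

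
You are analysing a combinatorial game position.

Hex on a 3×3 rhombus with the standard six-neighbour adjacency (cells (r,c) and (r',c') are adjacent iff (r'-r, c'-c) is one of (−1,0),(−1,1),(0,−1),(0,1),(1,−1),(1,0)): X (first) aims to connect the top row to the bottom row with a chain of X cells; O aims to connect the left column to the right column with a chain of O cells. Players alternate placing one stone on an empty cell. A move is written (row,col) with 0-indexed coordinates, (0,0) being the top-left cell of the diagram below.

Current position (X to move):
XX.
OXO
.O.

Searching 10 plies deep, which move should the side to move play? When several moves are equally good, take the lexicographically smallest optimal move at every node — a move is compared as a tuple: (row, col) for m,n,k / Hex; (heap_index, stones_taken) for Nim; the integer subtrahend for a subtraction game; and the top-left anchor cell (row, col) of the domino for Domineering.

p1 X@[XX./OXO/.O.]: (0,2)[XXX/OXO/.O.]-1 (2,0)[XX./OXO/XO.]+1* (2,2)[XX./OXO/.OX]-1
p2 O@[XX./OXO/XO.] terminal -1; root [XX./OXO/.O.] d10

X's best at [XX./OXO/.O.]: (2,0)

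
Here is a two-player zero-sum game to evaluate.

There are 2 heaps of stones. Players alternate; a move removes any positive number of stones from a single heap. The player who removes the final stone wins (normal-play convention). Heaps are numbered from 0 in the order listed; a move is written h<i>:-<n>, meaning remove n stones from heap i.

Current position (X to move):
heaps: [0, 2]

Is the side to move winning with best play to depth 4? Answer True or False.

X winning at [(0,2)]: True

[(0,2)] X move#1: h1:-1:-1/(0,1), h1:-2:+1/(0,0)*
[(0,0)] end (terminal -1, O#2); searched (0,2) to 4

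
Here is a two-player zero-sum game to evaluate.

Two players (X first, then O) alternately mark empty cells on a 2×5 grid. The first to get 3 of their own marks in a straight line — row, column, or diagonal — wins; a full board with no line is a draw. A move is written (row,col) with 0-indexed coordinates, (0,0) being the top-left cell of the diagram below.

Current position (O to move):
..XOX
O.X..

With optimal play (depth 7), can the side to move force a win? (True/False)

ply 1, O at ..XOX/O.X.. | (0,0)=-1→O.XOX/O.X..; (0,1)=-1→.OXOX/O.X..; (1,1)=+0→..XOX/OOX..*; (1,3)=+0→..XOX/O.XO.; (1,4)=+0→..XOX/O.X.O
ply 2, X at ..XOX/OOX.. | (0,0)=+0→X.XOX/OOX..*; (0,1)=+0→.XXOX/OOX..; (1,3)=+0→..XOX/OOXX.; (1,4)=+0→..XOX/OOX.X
ply 3, O at X.XOX/OOX.. | (0,1)=+0→XOXOX/OOX..*; (1,3)=-1→X.XOX/OOXO.; (1,4)=-1→X.XOX/OOX.O
ply 4, X at XOXOX/OOX.. | (1,3)=+0→XOXOX/OOXX.*; (1,4)=+0→XOXOX/OOX.X
ply 5, O at XOXOX/OOXX. | (1,4)=+0→XOXOX/OOXXO*
ply 6: XOXOX/OOXXO is terminal +0 (X); from ..XOX/O.X.. depth 7

O winning at [..XOX/O.X..]: False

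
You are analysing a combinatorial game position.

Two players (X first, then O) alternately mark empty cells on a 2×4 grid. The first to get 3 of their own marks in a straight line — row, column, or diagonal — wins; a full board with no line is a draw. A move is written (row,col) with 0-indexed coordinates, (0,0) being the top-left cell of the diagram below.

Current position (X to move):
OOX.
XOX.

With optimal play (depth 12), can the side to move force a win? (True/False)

p1 X@[OOX./XOX.]: (0,3)[OOXX/XOX.]+0* (1,3)[OOX./XOXX]+0
p2 O@[OOXX/XOX.]: (1,3)[OOXX/XOXO]+0*
p3 X@[OOXX/XOXO] terminal +0; root [OOX./XOX.] d12

X winning at [OOX./XOX.]: False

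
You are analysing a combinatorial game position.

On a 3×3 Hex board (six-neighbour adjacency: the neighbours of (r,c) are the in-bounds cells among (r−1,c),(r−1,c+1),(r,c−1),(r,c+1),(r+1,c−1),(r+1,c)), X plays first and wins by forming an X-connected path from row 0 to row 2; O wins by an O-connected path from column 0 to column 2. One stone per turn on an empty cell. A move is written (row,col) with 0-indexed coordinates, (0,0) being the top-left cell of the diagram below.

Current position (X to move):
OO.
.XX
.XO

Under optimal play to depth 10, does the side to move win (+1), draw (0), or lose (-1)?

value(OO./.XX/.XO, X) = +1

p1 X@[OO./.XX/.XO]: (0,2)[OOX/.XX/.XO]+1* (1,0)[OO./XXX/.XO]-1 (2,0)[OO./.XX/XXO]-1
p2 O@[OOX/.XX/.XO] terminal -1; root [OO./.XX/.XO] d10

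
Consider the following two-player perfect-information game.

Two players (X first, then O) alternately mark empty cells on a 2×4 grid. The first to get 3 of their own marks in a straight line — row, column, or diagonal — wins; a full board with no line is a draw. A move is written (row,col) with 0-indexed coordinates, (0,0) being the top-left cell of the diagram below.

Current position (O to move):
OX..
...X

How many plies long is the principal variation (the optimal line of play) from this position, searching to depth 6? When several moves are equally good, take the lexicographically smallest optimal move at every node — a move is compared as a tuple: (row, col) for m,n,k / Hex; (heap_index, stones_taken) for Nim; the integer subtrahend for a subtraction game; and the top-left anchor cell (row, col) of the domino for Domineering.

PV length from [OX../...X]: 5 plies

[OX../...X] O move#1: (0,2):+0/OXO./...X*, (0,3):+0/OX.O/...X, (1,0):+0/OX../O..X, (1,1):+0/OX../.O.X, (1,2):+0/OX../..OX
[OXO./...X] X move#2: (0,3):+0/OXOX/...X*, (1,0):+0/OXO./X..X, (1,1):+0/OXO./.X.X, (1,2):+0/OXO./..XX
[OXOX/...X] O move#3: (1,0):+0/OXOX/O..X*, (1,1):+0/OXOX/.O.X, (1,2):+0/OXOX/..OX
[OXOX/O..X] X move#4: (1,1):+0/OXOX/OX.X*, (1,2):+0/OXOX/O.XX
[OXOX/OX.X] O move#5: (1,2):+0/OXOX/OXOX*
[OXOX/OXOX] end (terminal +0, X#6); searched OX../...X to 6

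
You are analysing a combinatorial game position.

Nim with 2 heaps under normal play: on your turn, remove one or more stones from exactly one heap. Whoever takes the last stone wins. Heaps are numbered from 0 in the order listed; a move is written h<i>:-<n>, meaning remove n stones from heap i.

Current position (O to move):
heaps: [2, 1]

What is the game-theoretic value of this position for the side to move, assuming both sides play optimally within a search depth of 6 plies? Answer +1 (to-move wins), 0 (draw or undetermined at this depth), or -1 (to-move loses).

value((2,1), O) = +1

ply 1, O at (2,1) | h0:-1=+1→(1,1)*; h0:-2=-1→(0,1); h1:-1=-1→(2,0)
ply 2, X at (1,1) | h0:-1=-1→(0,1)*; h1:-1=-1→(1,0)
ply 3, O at (0,1) | h1:-1=+1→(0,0)*
ply 4: (0,0) is terminal -1 (X); from (2,1) depth 6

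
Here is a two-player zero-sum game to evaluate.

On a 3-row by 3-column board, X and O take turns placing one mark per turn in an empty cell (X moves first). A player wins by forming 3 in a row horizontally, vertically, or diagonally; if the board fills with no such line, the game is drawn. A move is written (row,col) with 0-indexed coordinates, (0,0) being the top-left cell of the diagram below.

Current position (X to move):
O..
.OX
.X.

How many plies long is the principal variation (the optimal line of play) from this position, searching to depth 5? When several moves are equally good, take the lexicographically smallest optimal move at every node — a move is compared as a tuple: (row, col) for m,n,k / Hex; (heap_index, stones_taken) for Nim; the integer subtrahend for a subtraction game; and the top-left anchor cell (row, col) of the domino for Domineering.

PV length from [O../.OX/.X.]: 3 plies

ply 1, X at O../.OX/.X. | (0,1)=-1→OX./.OX/.X.; (0,2)=-1→O.X/.OX/.X.; (1,0)=-1→O../XOX/.X.; (2,0)=-1→O../.OX/XX.; (2,2)=+1→O../.OX/.XX*
ply 2, O at O../.OX/.XX | (0,1)=-1→OO./.OX/.XX*; (0,2)=-1→O.O/.OX/.XX; (1,0)=-1→O../OOX/.XX; (2,0)=-1→O../.OX/OXX
ply 3, X at OO./.OX/.XX | (0,2)=+1→OOX/.OX/.XX*; (1,0)=-1→OO./XOX/.XX; (2,0)=+1→OO./.OX/XXX
ply 4: OOX/.OX/.XX is terminal -1 (O); from O../.OX/.X. depth 5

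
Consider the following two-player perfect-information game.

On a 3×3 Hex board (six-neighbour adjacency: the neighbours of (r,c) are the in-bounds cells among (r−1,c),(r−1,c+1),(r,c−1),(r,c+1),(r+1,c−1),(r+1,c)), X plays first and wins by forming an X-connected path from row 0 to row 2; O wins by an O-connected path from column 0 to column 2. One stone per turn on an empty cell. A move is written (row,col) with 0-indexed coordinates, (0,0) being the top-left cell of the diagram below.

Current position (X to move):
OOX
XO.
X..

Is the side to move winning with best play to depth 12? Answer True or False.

X winning at [OOX/XO./X..]: True

p1 X@[OOX/XO./X..]: (1,2)[OOX/XOX/X..]+1* (2,1)[OOX/XO./XX.]-1 (2,2)[OOX/XO./X.X]-1
p2 O@[OOX/XOX/X..]: (2,1)[OOX/XOX/XO.]-1* (2,2)[OOX/XOX/X.O]-1
p3 X@[OOX/XOX/XO.]: (2,2)[OOX/XOX/XOX]+1*
p4 O@[OOX/XOX/XOX] terminal -1; root [OOX/XO./X..] d12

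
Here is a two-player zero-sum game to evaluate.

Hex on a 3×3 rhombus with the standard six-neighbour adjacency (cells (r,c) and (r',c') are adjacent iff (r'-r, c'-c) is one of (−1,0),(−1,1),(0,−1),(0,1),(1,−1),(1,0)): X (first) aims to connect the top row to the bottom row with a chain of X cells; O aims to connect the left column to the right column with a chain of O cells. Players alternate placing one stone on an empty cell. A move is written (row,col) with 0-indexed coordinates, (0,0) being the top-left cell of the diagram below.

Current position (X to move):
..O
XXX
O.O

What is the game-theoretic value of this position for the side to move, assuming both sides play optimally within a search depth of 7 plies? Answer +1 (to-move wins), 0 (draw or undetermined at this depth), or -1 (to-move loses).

ply 1, X at ..O/XXX/O.O | (0,0)=-1→X.O/XXX/O.O; (0,1)=-1→.XO/XXX/O.O; (2,1)=+1→..O/XXX/OXO*
ply 2, O at ..O/XXX/OXO | (0,0)=-1→O.O/XXX/OXO*; (0,1)=-1→.OO/XXX/OXO
ply 3, X at O.O/XXX/OXO | (0,1)=+1→OXO/XXX/OXO*
ply 4: OXO/XXX/OXO is terminal -1 (O); from ..O/XXX/O.O depth 7

value(..O/XXX/O.O, X) = +1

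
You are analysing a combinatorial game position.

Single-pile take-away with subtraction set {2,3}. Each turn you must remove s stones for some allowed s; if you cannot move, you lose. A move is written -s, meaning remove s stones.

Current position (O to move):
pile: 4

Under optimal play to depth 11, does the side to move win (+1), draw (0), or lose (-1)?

ply 1, O at 4 | -2=-1→2; -3=+1→1*
ply 2: 1 is terminal -1 (X); from 4 depth 11

value(4, O) = +1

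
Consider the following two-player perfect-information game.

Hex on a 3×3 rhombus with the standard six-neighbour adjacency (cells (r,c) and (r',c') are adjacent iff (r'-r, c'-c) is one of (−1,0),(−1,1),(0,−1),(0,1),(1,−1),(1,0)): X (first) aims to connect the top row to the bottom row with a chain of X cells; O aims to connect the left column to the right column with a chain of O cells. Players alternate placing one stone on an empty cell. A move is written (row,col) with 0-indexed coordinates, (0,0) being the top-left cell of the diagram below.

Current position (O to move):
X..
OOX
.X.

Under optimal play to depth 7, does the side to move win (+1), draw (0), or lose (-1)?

value(X../OOX/.X., O) = +1

ply 1, O at X../OOX/.X. | (0,1)=-1→XO./OOX/.X.; (0,2)=+1→X.O/OOX/.X.*; (2,0)=-1→X../OOX/OX.; (2,2)=-1→X../OOX/.XO
ply 2: X.O/OOX/.X. is terminal -1 (X); from X../OOX/.X. depth 7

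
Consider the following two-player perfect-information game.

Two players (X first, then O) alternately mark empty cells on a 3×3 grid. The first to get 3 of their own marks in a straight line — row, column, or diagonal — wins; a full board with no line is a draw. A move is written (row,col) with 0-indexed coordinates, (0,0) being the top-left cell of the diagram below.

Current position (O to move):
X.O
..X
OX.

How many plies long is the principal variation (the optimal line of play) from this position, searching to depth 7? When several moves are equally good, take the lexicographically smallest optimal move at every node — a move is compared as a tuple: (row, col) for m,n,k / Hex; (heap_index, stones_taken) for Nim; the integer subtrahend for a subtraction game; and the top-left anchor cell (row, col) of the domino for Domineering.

[X.O/..X/OX.] O move#1: (0,1):-1/XOO/..X/OX., (1,0):-1/X.O/O.X/OX., (1,1):+1/X.O/.OX/OX.*, (2,2):-1/X.O/..X/OXO
[X.O/.OX/OX.] end (terminal -1, X#2); searched X.O/..X/OX. to 7

PV length from [X.O/..X/OX.]: 1 ply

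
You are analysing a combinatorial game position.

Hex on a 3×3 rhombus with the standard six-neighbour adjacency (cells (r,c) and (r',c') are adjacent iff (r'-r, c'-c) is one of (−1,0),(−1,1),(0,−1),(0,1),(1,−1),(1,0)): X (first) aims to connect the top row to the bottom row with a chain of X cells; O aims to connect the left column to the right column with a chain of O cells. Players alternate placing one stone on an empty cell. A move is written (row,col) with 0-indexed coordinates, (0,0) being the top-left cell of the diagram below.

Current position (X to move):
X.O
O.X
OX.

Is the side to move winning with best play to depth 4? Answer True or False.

X winning at [X.O/O.X/OX.]: False

[X.O/O.X/OX.] X move#1: (0,1):-1/XXO/O.X/OX.*, (1,1):-1/X.O/OXX/OX., (2,2):-1/X.O/O.X/OXX
[XXO/O.X/OX.] O move#2: (1,1):+1/XXO/OOX/OX.*, (2,2):-1/XXO/O.X/OXO
[XXO/OOX/OX.] end (terminal -1, X#3); searched X.O/O.X/OX. to 4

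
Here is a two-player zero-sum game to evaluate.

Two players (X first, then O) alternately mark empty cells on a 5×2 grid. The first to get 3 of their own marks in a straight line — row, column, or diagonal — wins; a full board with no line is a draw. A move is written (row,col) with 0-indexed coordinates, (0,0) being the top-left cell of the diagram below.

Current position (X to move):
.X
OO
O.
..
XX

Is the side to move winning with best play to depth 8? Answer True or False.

p1 X@[.X/OO/O./../XX]: (0,0)[XX/OO/O./../XX]-1* (2,1)[.X/OO/OX/../XX]-1 (3,0)[.X/OO/O./X./XX]-1 (3,1)[.X/OO/O./.X/XX]-1
p2 O@[XX/OO/O./../XX]: (2,1)[XX/OO/OO/../XX]+1* (3,0)[XX/OO/O./O./XX]+1 (3,1)[XX/OO/O./.O/XX]+1
p3 X@[XX/OO/OO/../XX]: (3,0)[XX/OO/OO/X./XX]-1* (3,1)[XX/OO/OO/.X/XX]-1
p4 O@[XX/OO/OO/X./XX]: (3,1)[XX/OO/OO/XO/XX]+1*
p5 X@[XX/OO/OO/XO/XX] terminal -1; root [.X/OO/O./../XX] d8

X winning at [.X/OO/O./../XX]: False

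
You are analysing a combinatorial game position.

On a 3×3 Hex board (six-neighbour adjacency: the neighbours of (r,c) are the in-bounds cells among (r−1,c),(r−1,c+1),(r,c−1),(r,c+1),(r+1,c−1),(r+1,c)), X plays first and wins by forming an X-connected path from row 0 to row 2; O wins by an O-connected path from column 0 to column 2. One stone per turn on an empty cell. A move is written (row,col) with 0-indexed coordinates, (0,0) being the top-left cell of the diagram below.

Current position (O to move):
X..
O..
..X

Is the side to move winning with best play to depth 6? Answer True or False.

O winning at [X../O../..X]: True

ply 1, O at X../O../..X | (0,1)=-1→XO./O../..X; (0,2)=+1→X.O/O../..X*; (1,1)=+1→X../OO./..X; (1,2)=-1→X../O.O/..X; (2,0)=-1→X../O../O.X; (2,1)=-1→X../O../.OX
ply 2, X at X.O/O../..X | (0,1)=-1→XXO/O../..X*; (1,1)=-1→X.O/OX./..X; (1,2)=-1→X.O/O.X/..X; (2,0)=-1→X.O/O../X.X; (2,1)=-1→X.O/O../.XX
ply 3, O at XXO/O../..X | (1,1)=+1→XXO/OO./..X*; (1,2)=-1→XXO/O.O/..X; (2,0)=-1→XXO/O../O.X; (2,1)=-1→XXO/O../.OX
ply 4: XXO/OO./..X is terminal -1 (X); from X../O../..X depth 6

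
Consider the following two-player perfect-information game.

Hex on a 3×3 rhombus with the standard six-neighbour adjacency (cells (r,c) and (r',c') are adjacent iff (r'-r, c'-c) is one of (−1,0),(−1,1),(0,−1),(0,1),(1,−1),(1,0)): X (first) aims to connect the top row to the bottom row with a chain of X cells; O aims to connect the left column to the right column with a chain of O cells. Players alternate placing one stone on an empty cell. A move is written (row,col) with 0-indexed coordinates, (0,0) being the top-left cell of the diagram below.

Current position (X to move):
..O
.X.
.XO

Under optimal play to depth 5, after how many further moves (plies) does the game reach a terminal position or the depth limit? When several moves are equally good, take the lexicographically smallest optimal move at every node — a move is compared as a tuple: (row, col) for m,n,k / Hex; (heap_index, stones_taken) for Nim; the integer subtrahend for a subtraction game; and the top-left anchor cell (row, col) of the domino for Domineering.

PV length from [..O/.X./.XO]: 3 plies

ply 1, X at ..O/.X./.XO | (0,0)=+1→X.O/.X./.XO*; (0,1)=+1→.XO/.X./.XO; (1,0)=+1→..O/XX./.XO; (1,2)=-1→..O/.XX/.XO; (2,0)=-1→..O/.X./XXO
ply 2, O at X.O/.X./.XO | (0,1)=-1→XOO/.X./.XO*; (1,0)=-1→X.O/OX./.XO; (1,2)=-1→X.O/.XO/.XO; (2,0)=-1→X.O/.X./OXO
ply 3, X at XOO/.X./.XO | (1,0)=+1→XOO/XX./.XO*; (1,2)=-1→XOO/.XX/.XO; (2,0)=-1→XOO/.X./XXO
ply 4: XOO/XX./.XO is terminal -1 (O); from ..O/.X./.XO depth 5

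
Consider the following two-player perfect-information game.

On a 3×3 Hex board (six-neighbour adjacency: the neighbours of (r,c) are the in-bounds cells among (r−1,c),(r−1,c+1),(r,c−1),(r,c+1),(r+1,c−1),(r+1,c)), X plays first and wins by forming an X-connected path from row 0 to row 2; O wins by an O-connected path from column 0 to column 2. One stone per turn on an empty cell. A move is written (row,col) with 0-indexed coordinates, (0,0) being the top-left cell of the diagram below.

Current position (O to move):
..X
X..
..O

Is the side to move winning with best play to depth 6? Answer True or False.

[..X/X../..O] O move#1: (0,0):-1/O.X/X../..O*, (0,1):-1/.OX/X../..O, (1,1):-1/..X/XO./..O, (1,2):-1/..X/X.O/..O, (2,0):-1/..X/X../O.O, (2,1):-1/..X/X../.OO
[O.X/X../..O] X move#2: (0,1):+1/OXX/X../..O*, (1,1):+1/O.X/XX./..O, (1,2):+1/O.X/X.X/..O, (2,0):+1/O.X/X../X.O, (2,1):+1/O.X/X../.XO
[OXX/X../..O] O move#3: (1,1):-1/OXX/XO./..O*, (1,2):-1/OXX/X.O/..O, (2,0):-1/OXX/X../O.O, (2,1):-1/OXX/X../.OO
[OXX/XO./..O] X move#4: (1,2):+1/OXX/XOX/..O*, (2,0):+1/OXX/XO./X.O, (2,1):+1/OXX/XO./.XO
[OXX/XOX/..O] O move#5: (2,0):-1/OXX/XOX/O.O*, (2,1):-1/OXX/XOX/.OO
[OXX/XOX/O.O] X move#6: (2,1):+1/OXX/XOX/OXO*
[OXX/XOX/OXO] end (terminal -1, O#7); searched ..X/X../..O to 6

O winning at [..X/X../..O]: False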